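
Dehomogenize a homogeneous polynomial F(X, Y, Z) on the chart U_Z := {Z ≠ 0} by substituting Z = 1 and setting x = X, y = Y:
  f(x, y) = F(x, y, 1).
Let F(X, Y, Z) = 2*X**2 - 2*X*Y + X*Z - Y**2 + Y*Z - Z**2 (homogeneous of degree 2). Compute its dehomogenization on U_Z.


f(x, y) = 2*x**2 - 2*x*y + x - y**2 + y - 1

On U_Z we set Z = 1. Each monomial c·X^i·Y^j·Z^k in F becomes c·x^i·y^j·1^k = c·x^i·y^j.
Substituting Z = 1: F(X, Y, 1) = 2*x**2 - 2*x*y + x - y**2 + y - 1.
Note: deg(f) ≤ deg(F) = 2; strict inequality happens when F is divisible by Z (lost terms).


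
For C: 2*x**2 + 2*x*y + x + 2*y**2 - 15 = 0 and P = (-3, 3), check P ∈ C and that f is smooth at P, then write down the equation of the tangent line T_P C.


Tangent line at P: -5*x + 6*y - 33 = 0.

Step 1: f(-3, 3) = 0, so P lies on C.
Step 2: partial derivatives
  f_x(x, y) = 4*x + 2*y + 1, f_y(x, y) = 2*x + 4*y.
  f_x(P) = -5, f_y(P) = 6 (gradient nonzero, so P is smooth).
Step 3: tangent line at P: -5·(x − -3) + 6·(y − 3) = 0.
Expanding: -5*x + 6*y - 33 = 0.


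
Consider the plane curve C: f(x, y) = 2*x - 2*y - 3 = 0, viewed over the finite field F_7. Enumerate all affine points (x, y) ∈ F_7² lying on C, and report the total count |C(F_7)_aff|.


Affine F_7-points: {(0, 2), (1, 3), (2, 4), (3, 5), (4, 6), (5, 0), (6, 1)}; count = 7.

For each of the 49 pairs (x, y) ∈ F_7², evaluate f(x, y) mod 7. Record the zeros.
  x = 0: [0↦4, 1↦2, 2↦0, 3↦5, 4↦3, 5↦1, 6↦6]  zeros at y ∈ {2}
  x = 1: [0↦6, 1↦4, 2↦2, 3↦0, 4↦5, 5↦3, 6↦1]  zeros at y ∈ {3}
  x = 2: [0↦1, 1↦6, 2↦4, 3↦2, 4↦0, 5↦5, 6↦3]  zeros at y ∈ {4}
  x = 3: [0↦3, 1↦1, 2↦6, 3↦4, 4↦2, 5↦0, 6↦5]  zeros at y ∈ {5}
  x = 4: [0↦5, 1↦3, 2↦1, 3↦6, 4↦4, 5↦2, 6↦0]  zeros at y ∈ {6}
  x = 5: [0↦0, 1↦5, 2↦3, 3↦1, 4↦6, 5↦4, 6↦2]  zeros at y ∈ {0}
  x = 6: [0↦2, 1↦0, 2↦5, 3↦3, 4↦1, 5↦6, 6↦4]  zeros at y ∈ {1}
Collecting zeros: affine points = {(0, 2), (1, 3), (2, 4), (3, 5), (4, 6), (5, 0), (6, 1)}.
Total count |C(F_7)_aff| = 7.


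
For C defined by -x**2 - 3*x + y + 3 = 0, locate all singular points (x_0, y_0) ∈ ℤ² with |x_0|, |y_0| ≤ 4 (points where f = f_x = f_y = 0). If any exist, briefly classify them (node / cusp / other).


No singular points in the scanned grid; C is smooth there.

Compute partial derivatives:
  f_x = -2*x - 3.
  f_y = 1.
f_y = 1 is a nonzero constant, so f_y never vanishes: no point (x, y) can satisfy f = f_x = f_y = 0. In particular no (x, y) ∈ {−4, ..., 4}² is singular; the curve is smooth.


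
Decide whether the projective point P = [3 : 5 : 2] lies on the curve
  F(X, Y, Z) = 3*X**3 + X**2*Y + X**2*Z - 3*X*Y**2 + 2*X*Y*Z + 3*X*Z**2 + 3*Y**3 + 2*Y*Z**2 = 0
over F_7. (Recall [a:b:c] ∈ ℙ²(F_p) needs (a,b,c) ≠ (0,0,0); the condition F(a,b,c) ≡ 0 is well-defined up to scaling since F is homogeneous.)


F(3,5,2) ≡ 3 (mod 7); P is NOT on the curve.

Evaluate F(3, 5, 2) term-by-term (mod 7).
  3*X**3 ↦ 3·27·1·1 = 81
  X**2*Y ↦ 1·9·5·1 = 45
  X**2*Z ↦ 1·9·1·2 = 18
  -3*X*Y**2 ↦ -3·3·25·1 = -225
  2*X*Y*Z ↦ 2·3·5·2 = 60
  3*X*Z**2 ↦ 3·3·1·4 = 36
  3*Y**3 ↦ 3·1·125·1 = 375
  2*Y*Z**2 ↦ 2·1·5·4 = 40
Sum: F(3, 5, 2) = (81) + (45) + (18) + (-225) + (60) + (36) + (375) + (40) = 430.
Reducing mod 7: 430 ≡ 3 (mod 7).
Since F(a, b, c) ≡ 3 ≠ 0 (mod 7), P does NOT lie on the curve.


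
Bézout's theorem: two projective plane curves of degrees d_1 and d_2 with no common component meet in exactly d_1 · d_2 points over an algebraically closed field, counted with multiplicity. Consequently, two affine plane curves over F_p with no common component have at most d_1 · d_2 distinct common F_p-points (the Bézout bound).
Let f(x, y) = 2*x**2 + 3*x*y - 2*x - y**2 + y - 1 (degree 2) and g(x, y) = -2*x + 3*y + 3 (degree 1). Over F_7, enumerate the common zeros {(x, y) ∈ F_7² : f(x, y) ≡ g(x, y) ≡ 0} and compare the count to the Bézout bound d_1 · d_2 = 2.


Common zeros: ∅; count = 0; Bézout bound = 2.

deg(f) = 2, deg(g) = 1, so Bézout bound = 2.
Scan x ∈ F_7. For each x, list the y ∈ F_7 with f(x, y) ≡ 0 and those with g(x, y) ≡ 0 (mod 7); the common zeros in that column are the intersection.
  x = 0: f ≡ 0 at y ∈ {3, 5}; g ≡ 0 at y ∈ {6}; common: ∅.
  x = 1: f ≡ 0 at y ∈ ∅; g ≡ 0 at y ∈ {2}; common: ∅.
  x = 2: f ≡ 0 at y ∈ ∅; g ≡ 0 at y ∈ {5}; common: ∅.
  x = 3: f ≡ 0 at y ∈ {4, 6}; g ≡ 0 at y ∈ {1}; common: ∅.
  x = 4: f ≡ 0 at y ∈ {1, 5}; g ≡ 0 at y ∈ {4}; common: ∅.
  x = 5: f ≡ 0 at y ∈ ∅; g ≡ 0 at y ∈ {0}; common: ∅.
  x = 6: f ≡ 0 at y ∈ {1, 4}; g ≡ 0 at y ∈ {3}; common: ∅.
Collecting: common zeros = ∅, so the count is 0.
Comparison with the Bézout bound: 0 ≤ 2 = deg(f)·deg(g), as expected for curves with no common component (the affine F_7-count falls short of the bound because intersections may lie at infinity, over extension fields, or carry multiplicity).


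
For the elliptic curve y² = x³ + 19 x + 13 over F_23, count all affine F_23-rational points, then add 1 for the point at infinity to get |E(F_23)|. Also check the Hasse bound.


Affine points = {(0, 6), (0, 17), (2, 6), (2, 17), (5, 7), (5, 16), (7, 11), (7, 12), (9, 4), (9, 19), (11, 9), (11, 14), (15, 4), (15, 19), (18, 0), (21, 6), (21, 17), (22, 4), (22, 19)}; affine count = 19; |E(F_23)| = 20.

Discriminant check: Δ ∝ 4a³ + 27b² = 4·19³ + 27·13² = 4·6859 + 27·169 ≡ 6 (mod 23). Nonzero ⇒ E is nonsingular.
For each x ∈ F_23, compute rhs = x³ + 19·x + 13 mod 23, then count y ∈ F_23 with y² ≡ rhs.
  x = 0: rhs = 13, matching y values: 6, 17 (2 points).
  x = 1: rhs = 10, matching y values: none (0 points).
  x = 2: rhs = 13, matching y values: 6, 17 (2 points).
  x = 3: rhs = 5, matching y values: none (0 points).
  x = 4: rhs = 15, matching y values: none (0 points).
  x = 5: rhs = 3, matching y values: 7, 16 (2 points).
  x = 6: rhs = 21, matching y values: none (0 points).
  x = 7: rhs = 6, matching y values: 11, 12 (2 points).
  x = 8: rhs = 10, matching y values: none (0 points).
  x = 9: rhs = 16, matching y values: 4, 19 (2 points).
  x = 10: rhs = 7, matching y values: none (0 points).
  x = 11: rhs = 12, matching y values: 9, 14 (2 points).
  x = 12: rhs = 14, matching y values: none (0 points).
  x = 13: rhs = 19, matching y values: none (0 points).
  x = 14: rhs = 10, matching y values: none (0 points).
  x = 15: rhs = 16, matching y values: 4, 19 (2 points).
  x = 16: rhs = 20, matching y values: none (0 points).
  x = 17: rhs = 5, matching y values: none (0 points).
  x = 18: rhs = 0, matching y values: 0 (1 points).
  x = 19: rhs = 11, matching y values: none (0 points).
  x = 20: rhs = 21, matching y values: none (0 points).
  x = 21: rhs = 13, matching y values: 6, 17 (2 points).
  x = 22: rhs = 16, matching y values: 4, 19 (2 points).
Total affine count: 19.
Full point count |E(F_23)| = 19 + 1 = 20.
Hasse bound: |20 − (23+1)| = |-4| = 4 ≤ 2√23 ≈ 9.5917 ✓.


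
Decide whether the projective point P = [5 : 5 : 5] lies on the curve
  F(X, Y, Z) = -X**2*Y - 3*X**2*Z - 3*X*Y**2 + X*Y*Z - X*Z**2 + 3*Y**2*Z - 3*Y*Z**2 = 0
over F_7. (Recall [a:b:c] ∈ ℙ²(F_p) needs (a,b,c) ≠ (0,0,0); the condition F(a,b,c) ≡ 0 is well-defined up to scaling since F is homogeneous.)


F(5,5,5) ≡ 0 (mod 7); P is on the curve.

Evaluate F(5, 5, 5) term-by-term (mod 7).
  -X**2*Y ↦ -1·25·5·1 = -125
  -3*X**2*Z ↦ -3·25·1·5 = -375
  -3*X*Y**2 ↦ -3·5·25·1 = -375
  X*Y*Z ↦ 1·5·5·5 = 125
  -X*Z**2 ↦ -1·5·1·25 = -125
  3*Y**2*Z ↦ 3·1·25·5 = 375
  -3*Y*Z**2 ↦ -3·1·5·25 = -375
Sum: F(5, 5, 5) = (-125) + (-375) + (-375) + (125) + (-125) + (375) + (-375) = -875.
Reducing mod 7: -875 ≡ 0 (mod 7).
Since F(a, b, c) ≡ 0 (mod 7), P lies on the curve.


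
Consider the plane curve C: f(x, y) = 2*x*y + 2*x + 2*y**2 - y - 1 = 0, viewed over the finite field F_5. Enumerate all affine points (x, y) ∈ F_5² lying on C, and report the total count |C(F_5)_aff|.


Affine F_5-points: {(0, 1), (0, 2), (2, 3), (3, 0)}; count = 4.

For each of the 25 pairs (x, y) ∈ F_5², evaluate f(x, y) mod 5. Record the zeros.
  x = 0: [0↦4, 1↦0, 2↦0, 3↦4, 4↦2]  zeros at y ∈ {1, 2}
  x = 1: [0↦1, 1↦4, 2↦1, 3↦2, 4↦2]  zeros at y ∈ ∅
  x = 2: [0↦3, 1↦3, 2↦2, 3↦0, 4↦2]  zeros at y ∈ {3}
  x = 3: [0↦0, 1↦2, 2↦3, 3↦3, 4↦2]  zeros at y ∈ {0}
  x = 4: [0↦2, 1↦1, 2↦4, 3↦1, 4↦2]  zeros at y ∈ ∅
Collecting zeros: affine points = {(0, 1), (0, 2), (2, 3), (3, 0)}.
Total count |C(F_5)_aff| = 4.


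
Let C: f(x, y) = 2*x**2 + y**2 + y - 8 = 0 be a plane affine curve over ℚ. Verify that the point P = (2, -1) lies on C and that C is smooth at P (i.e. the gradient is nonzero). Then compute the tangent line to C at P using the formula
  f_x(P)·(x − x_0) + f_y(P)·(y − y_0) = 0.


Tangent line at P: 8*x - y - 17 = 0.

Step 1: f(2, -1) = 0, so P lies on C.
Step 2: partial derivatives
  f_x(x, y) = 4*x, f_y(x, y) = 2*y + 1.
  f_x(P) = 8, f_y(P) = -1 (gradient nonzero, so P is smooth).
Step 3: tangent line at P: 8·(x − 2) + -1·(y − -1) = 0.
Expanding: 8*x - y - 17 = 0.


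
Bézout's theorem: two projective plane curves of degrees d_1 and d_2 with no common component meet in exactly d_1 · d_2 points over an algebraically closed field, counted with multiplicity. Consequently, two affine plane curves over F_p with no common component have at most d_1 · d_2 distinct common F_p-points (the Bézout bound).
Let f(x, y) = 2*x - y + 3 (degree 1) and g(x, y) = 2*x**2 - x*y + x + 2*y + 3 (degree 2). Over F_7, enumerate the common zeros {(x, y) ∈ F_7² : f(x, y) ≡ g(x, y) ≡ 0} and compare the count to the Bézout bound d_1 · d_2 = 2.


Common zeros: {(6, 1)}; count = 1; Bézout bound = 2.

deg(f) = 1, deg(g) = 2, so Bézout bound = 2.
Scan x ∈ F_7. For each x, list the y ∈ F_7 with f(x, y) ≡ 0 and those with g(x, y) ≡ 0 (mod 7); the common zeros in that column are the intersection.
  x = 0: f ≡ 0 at y ∈ {3}; g ≡ 0 at y ∈ {2}; common: ∅.
  x = 1: f ≡ 0 at y ∈ {5}; g ≡ 0 at y ∈ {1}; common: ∅.
  x = 2: f ≡ 0 at y ∈ {0}; g ≡ 0 at y ∈ ∅; common: ∅.
  x = 3: f ≡ 0 at y ∈ {2}; g ≡ 0 at y ∈ {3}; common: ∅.
  x = 4: f ≡ 0 at y ∈ {4}; g ≡ 0 at y ∈ {2}; common: ∅.
  x = 5: f ≡ 0 at y ∈ {6}; g ≡ 0 at y ∈ {3}; common: ∅.
  x = 6: f ≡ 0 at y ∈ {1}; g ≡ 0 at y ∈ {1}; common: {1}.
Collecting: common zeros = {(6, 1)}, so the count is 1.
Comparison with the Bézout bound: 1 ≤ 2 = deg(f)·deg(g), as expected for curves with no common component (the affine F_7-count falls short of the bound because intersections may lie at infinity, over extension fields, or carry multiplicity).


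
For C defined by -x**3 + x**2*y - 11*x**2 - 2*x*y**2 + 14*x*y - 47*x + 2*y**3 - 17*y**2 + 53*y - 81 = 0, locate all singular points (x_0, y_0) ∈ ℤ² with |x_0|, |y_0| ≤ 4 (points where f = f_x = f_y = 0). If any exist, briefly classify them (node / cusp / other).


Singular points: {(-3, 2)}; classification: cusp.

Compute partial derivatives:
  f_x = -3*x**2 + 2*x*y - 22*x - 2*y**2 + 14*y - 47.
  f_y = x**2 - 4*x*y + 14*x + 6*y**2 - 34*y + 53.
Scan x_0 ∈ {−4, ..., 4}. For each x_0, f_y(x_0, y) is a polynomial in y; find its integer roots y ∈ {−4, ..., 4}, then test f_x and f at those candidates.
  x = -4: f_y(-4, y) = 6*y**2 - 18*y + 13; no integer root y with |y| ≤ 4.
  x = -3: f_y(-3, y) = 6*y**2 - 22*y + 20; vanishes at y ∈ {2}. (-3, 2): f_x = 0, f = 0 — SINGULAR.
  x = -2: f_y(-2, y) = 6*y**2 - 26*y + 29; no integer root y with |y| ≤ 4.
  x = -1: f_y(-1, y) = 6*y**2 - 30*y + 40; no integer root y with |y| ≤ 4.
  x = 0: f_y(0, y) = 6*y**2 - 34*y + 53; no integer root y with |y| ≤ 4.
  x = 1: f_y(1, y) = 6*y**2 - 38*y + 68; no integer root y with |y| ≤ 4.
  x = 2: f_y(2, y) = 6*y**2 - 42*y + 85; no integer root y with |y| ≤ 4.
  x = 3: f_y(3, y) = 6*y**2 - 46*y + 104; no integer root y with |y| ≤ 4.
  x = 4: f_y(4, y) = 6*y**2 - 50*y + 125; no integer root y with |y| ≤ 4.
Only singular point on the grid: (-3, 2).
Classify: substitute x = -3 + u, y = 2 + v and expand: f = -u**3 + u**2*v - 2*u*v**2 + 2*v**3 + v**2.
No constant or linear terms (consistent with a singular point). Quadratic part: v**2. Cubic part: -u**3 + u**2*v - 2*u*v**2 + 2*v**3.
The quadratic part v**2 is a perfect square, so there is a single (double) tangent line v = 0, i.e. y = 2. Restricting the cubic part to that line (v = 0) leaves -u**3 ≠ 0, so f is not divisible by v and the branch is v² ≈ u**3 to lowest order — this is a cusp.
Classification: cusp.


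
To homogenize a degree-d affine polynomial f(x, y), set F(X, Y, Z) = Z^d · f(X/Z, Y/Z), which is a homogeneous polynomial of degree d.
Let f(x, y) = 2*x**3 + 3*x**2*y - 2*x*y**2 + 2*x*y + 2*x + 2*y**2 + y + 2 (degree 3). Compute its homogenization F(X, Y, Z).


F(X, Y, Z) = 2*X**3 + 3*X**2*Y - 2*X*Y**2 + 2*X*Y*Z + 2*X*Z**2 + 2*Y**2*Z + Y*Z**2 + 2*Z**3

deg(f) = 3.
Substitute x = X/Z, y = Y/Z into f, then multiply by Z^3.
  monomial 2·x^3·y^0 ↦ 2·X^3·Y^0·Z^0.
  monomial 3·x^2·y^1 ↦ 3·X^2·Y^1·Z^0.
  monomial -2·x^1·y^2 ↦ -2·X^1·Y^2·Z^0.
  monomial 2·x^1·y^1 ↦ 2·X^1·Y^1·Z^1.
  monomial 2·x^1·y^0 ↦ 2·X^1·Y^0·Z^2.
  monomial 2·x^0·y^2 ↦ 2·X^0·Y^2·Z^1.
  monomial 1·x^0·y^1 ↦ 1·X^0·Y^1·Z^2.
  monomial 2·x^0·y^0 ↦ 2·X^0·Y^0·Z^3.
Collecting: F(X, Y, Z) = 2*X**3 + 3*X**2*Y - 2*X*Y**2 + 2*X*Y*Z + 2*X*Z**2 + 2*Y**2*Z + Y*Z**2 + 2*Z**3.


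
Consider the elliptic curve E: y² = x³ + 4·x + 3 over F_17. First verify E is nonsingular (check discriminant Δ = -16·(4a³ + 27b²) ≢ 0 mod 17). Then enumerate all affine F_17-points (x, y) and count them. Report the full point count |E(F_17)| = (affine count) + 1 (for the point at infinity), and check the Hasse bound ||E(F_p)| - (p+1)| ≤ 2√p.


Affine points = {(1, 5), (1, 12), (2, 6), (2, 11), (3, 5), (3, 12), (4, 7), (4, 10), (7, 0), (11, 1), (11, 16), (13, 5), (13, 12), (14, 7), (14, 10), (15, 2), (15, 15), (16, 7), (16, 10)}; affine count = 19; |E(F_17)| = 20.

Discriminant check: Δ ∝ 4a³ + 27b² = 4·4³ + 27·3² = 4·64 + 27·9 ≡ 6 (mod 17). Nonzero ⇒ E is nonsingular.
For each x ∈ F_17, compute rhs = x³ + 4·x + 3 mod 17, then count y ∈ F_17 with y² ≡ rhs.
  x = 0: rhs = 3, matching y values: none (0 points).
  x = 1: rhs = 8, matching y values: 5, 12 (2 points).
  x = 2: rhs = 2, matching y values: 6, 11 (2 points).
  x = 3: rhs = 8, matching y values: 5, 12 (2 points).
  x = 4: rhs = 15, matching y values: 7, 10 (2 points).
  x = 5: rhs = 12, matching y values: none (0 points).
  x = 6: rhs = 5, matching y values: none (0 points).
  x = 7: rhs = 0, matching y values: 0 (1 points).
  x = 8: rhs = 3, matching y values: none (0 points).
  x = 9: rhs = 3, matching y values: none (0 points).
  x = 10: rhs = 6, matching y values: none (0 points).
  x = 11: rhs = 1, matching y values: 1, 16 (2 points).
  x = 12: rhs = 11, matching y values: none (0 points).
  x = 13: rhs = 8, matching y values: 5, 12 (2 points).
  x = 14: rhs = 15, matching y values: 7, 10 (2 points).
  x = 15: rhs = 4, matching y values: 2, 15 (2 points).
  x = 16: rhs = 15, matching y values: 7, 10 (2 points).
Total affine count: 19.
Full point count |E(F_17)| = 19 + 1 = 20.
Hasse bound: |20 − (17+1)| = |2| = 2 ≤ 2√17 ≈ 8.2462 ✓.


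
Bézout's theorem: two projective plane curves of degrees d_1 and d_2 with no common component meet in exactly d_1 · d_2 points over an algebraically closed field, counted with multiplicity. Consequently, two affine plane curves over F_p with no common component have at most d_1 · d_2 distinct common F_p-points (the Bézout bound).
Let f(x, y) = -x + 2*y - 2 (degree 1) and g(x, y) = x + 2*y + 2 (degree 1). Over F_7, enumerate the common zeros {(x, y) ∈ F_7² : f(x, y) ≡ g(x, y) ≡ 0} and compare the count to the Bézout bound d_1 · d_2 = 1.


Common zeros: {(5, 0)}; count = 1; Bézout bound = 1.

deg(f) = 1, deg(g) = 1, so Bézout bound = 1.
Scan x ∈ F_7. For each x, list the y ∈ F_7 with f(x, y) ≡ 0 and those with g(x, y) ≡ 0 (mod 7); the common zeros in that column are the intersection.
  x = 0: f ≡ 0 at y ∈ {1}; g ≡ 0 at y ∈ {6}; common: ∅.
  x = 1: f ≡ 0 at y ∈ {5}; g ≡ 0 at y ∈ {2}; common: ∅.
  x = 2: f ≡ 0 at y ∈ {2}; g ≡ 0 at y ∈ {5}; common: ∅.
  x = 3: f ≡ 0 at y ∈ {6}; g ≡ 0 at y ∈ {1}; common: ∅.
  x = 4: f ≡ 0 at y ∈ {3}; g ≡ 0 at y ∈ {4}; common: ∅.
  x = 5: f ≡ 0 at y ∈ {0}; g ≡ 0 at y ∈ {0}; common: {0}.
  x = 6: f ≡ 0 at y ∈ {4}; g ≡ 0 at y ∈ {3}; common: ∅.
Collecting: common zeros = {(5, 0)}, so the count is 1.
Comparison with the Bézout bound: 1 ≤ 1 = deg(f)·deg(g), as expected for curves with no common component (the bound is attained).


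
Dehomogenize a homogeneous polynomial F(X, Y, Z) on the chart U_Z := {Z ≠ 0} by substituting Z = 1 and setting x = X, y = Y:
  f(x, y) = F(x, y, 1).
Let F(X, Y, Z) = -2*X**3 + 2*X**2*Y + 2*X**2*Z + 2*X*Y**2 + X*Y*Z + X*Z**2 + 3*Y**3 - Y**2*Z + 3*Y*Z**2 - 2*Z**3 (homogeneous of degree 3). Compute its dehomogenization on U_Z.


f(x, y) = -2*x**3 + 2*x**2*y + 2*x**2 + 2*x*y**2 + x*y + x + 3*y**3 - y**2 + 3*y - 2

On U_Z we set Z = 1. Each monomial c·X^i·Y^j·Z^k in F becomes c·x^i·y^j·1^k = c·x^i·y^j.
Substituting Z = 1: F(X, Y, 1) = -2*x**3 + 2*x**2*y + 2*x**2 + 2*x*y**2 + x*y + x + 3*y**3 - y**2 + 3*y - 2.
Note: deg(f) ≤ deg(F) = 3; strict inequality happens when F is divisible by Z (lost terms).


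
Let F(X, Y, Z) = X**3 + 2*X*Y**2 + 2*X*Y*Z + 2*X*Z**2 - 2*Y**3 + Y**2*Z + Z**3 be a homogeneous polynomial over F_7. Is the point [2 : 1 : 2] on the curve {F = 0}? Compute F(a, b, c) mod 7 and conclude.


F(2,1,2) ≡ 2 (mod 7); P is NOT on the curve.

Evaluate F(2, 1, 2) term-by-term (mod 7).
  X**3 ↦ 1·8·1·1 = 8
  2*X*Y**2 ↦ 2·2·1·1 = 4
  2*X*Y*Z ↦ 2·2·1·2 = 8
  2*X*Z**2 ↦ 2·2·1·4 = 16
  -2*Y**3 ↦ -2·1·1·1 = -2
  Y**2*Z ↦ 1·1·1·2 = 2
  Z**3 ↦ 1·1·1·8 = 8
Sum: F(2, 1, 2) = (8) + (4) + (8) + (16) + (-2) + (2) + (8) = 44.
Reducing mod 7: 44 ≡ 2 (mod 7).
Since F(a, b, c) ≡ 2 ≠ 0 (mod 7), P does NOT lie on the curve.


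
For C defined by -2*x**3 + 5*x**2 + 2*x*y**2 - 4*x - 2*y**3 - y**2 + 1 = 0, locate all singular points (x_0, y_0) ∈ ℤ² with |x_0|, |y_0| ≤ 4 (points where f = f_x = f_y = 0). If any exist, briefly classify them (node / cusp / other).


Singular points: {(1, 0)}; classification: node.

Compute partial derivatives:
  f_x = -6*x**2 + 10*x + 2*y**2 - 4.
  f_y = 4*x*y - 6*y**2 - 2*y.
Scan x_0 ∈ {−4, ..., 4}. For each x_0, f_y(x_0, y) is a polynomial in y; find its integer roots y ∈ {−4, ..., 4}, then test f_x and f at those candidates.
  x = -4: f_y(-4, y) = -6*y**2 - 18*y; vanishes at y ∈ {-3, 0}. (-4, -3): f_x = -122 ≠ 0; (-4, 0): f_x = -140 ≠ 0.
  x = -3: f_y(-3, y) = -6*y**2 - 14*y; vanishes at y ∈ {0}. (-3, 0): f_x = -88 ≠ 0.
  x = -2: f_y(-2, y) = -6*y**2 - 10*y; vanishes at y ∈ {0}. (-2, 0): f_x = -48 ≠ 0.
  x = -1: f_y(-1, y) = -6*y**2 - 6*y; vanishes at y ∈ {-1, 0}. (-1, -1): f_x = -18 ≠ 0; (-1, 0): f_x = -20 ≠ 0.
  x = 0: f_y(0, y) = -6*y**2 - 2*y; vanishes at y ∈ {0}. (0, 0): f_x = -4 ≠ 0.
  x = 1: f_y(1, y) = -6*y**2 + 2*y; vanishes at y ∈ {0}. (1, 0): f_x = 0, f = 0 — SINGULAR.
  x = 2: f_y(2, y) = -6*y**2 + 6*y; vanishes at y ∈ {0, 1}. (2, 0): f_x = -8 ≠ 0; (2, 1): f_x = -6 ≠ 0.
  x = 3: f_y(3, y) = -6*y**2 + 10*y; vanishes at y ∈ {0}. (3, 0): f_x = -28 ≠ 0.
  x = 4: f_y(4, y) = -6*y**2 + 14*y; vanishes at y ∈ {0}. (4, 0): f_x = -60 ≠ 0.
Only singular point on the grid: (1, 0).
Classify: substitute x = 1 + u, y = 0 + v and expand: f = -2*u**3 - u**2 + 2*u*v**2 - 2*v**3 + v**2.
No constant or linear terms (consistent with a singular point). Quadratic part: -u**2 + v**2. Cubic part: -2*u**3 + 2*u*v**2 - 2*v**3.
The quadratic part v**2 - u**2 = (v − u)(v + u) splits into two distinct linear factors, so there are two distinct tangent lines y − 0 = ±(x − 1) — this is a node (ordinary double point).
Classification: node.


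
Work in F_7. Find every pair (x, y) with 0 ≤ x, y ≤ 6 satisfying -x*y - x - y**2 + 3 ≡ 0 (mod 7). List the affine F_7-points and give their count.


Affine F_7-points: {(1, 1), (1, 5), (2, 2), (2, 3), (3, 0), (3, 4)}; count = 6.

For each of the 49 pairs (x, y) ∈ F_7², evaluate f(x, y) mod 7. Record the zeros.
  x = 0: [0↦3, 1↦2, 2↦6, 3↦1, 4↦1, 5↦6, 6↦2]  zeros at y ∈ ∅
  x = 1: [0↦2, 1↦0, 2↦3, 3↦4, 4↦3, 5↦0, 6↦2]  zeros at y ∈ {1, 5}
  x = 2: [0↦1, 1↦5, 2↦0, 3↦0, 4↦5, 5↦1, 6↦2]  zeros at y ∈ {2, 3}
  x = 3: [0↦0, 1↦3, 2↦4, 3↦3, 4↦0, 5↦2, 6↦2]  zeros at y ∈ {0, 4}
  x = 4: [0↦6, 1↦1, 2↦1, 3↦6, 4↦2, 5↦3, 6↦2]  zeros at y ∈ ∅
  x = 5: [0↦5, 1↦6, 2↦5, 3↦2, 4↦4, 5↦4, 6↦2]  zeros at y ∈ ∅
  x = 6: [0↦4, 1↦4, 2↦2, 3↦5, 4↦6, 5↦5, 6↦2]  zeros at y ∈ ∅
Collecting zeros: affine points = {(1, 1), (1, 5), (2, 2), (2, 3), (3, 0), (3, 4)}.
Total count |C(F_7)_aff| = 6.


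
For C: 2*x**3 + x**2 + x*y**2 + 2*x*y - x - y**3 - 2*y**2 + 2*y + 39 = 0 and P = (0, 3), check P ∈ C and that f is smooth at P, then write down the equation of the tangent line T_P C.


Tangent line at P: 14*x - 37*y + 111 = 0.

Step 1: f(0, 3) = 0, so P lies on C.
Step 2: partial derivatives
  f_x(x, y) = 6*x**2 + 2*x + y**2 + 2*y - 1, f_y(x, y) = 2*x*y + 2*x - 3*y**2 - 4*y + 2.
  f_x(P) = 14, f_y(P) = -37 (gradient nonzero, so P is smooth).
Step 3: tangent line at P: 14·(x − 0) + -37·(y − 3) = 0.
Expanding: 14*x - 37*y + 111 = 0.


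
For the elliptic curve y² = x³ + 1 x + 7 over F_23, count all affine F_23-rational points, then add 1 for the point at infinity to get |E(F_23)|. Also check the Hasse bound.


Affine points = {(1, 3), (1, 20), (4, 11), (4, 12), (7, 9), (7, 14), (9, 3), (9, 20), (13, 3), (13, 20), (15, 4), (15, 19), (16, 5), (16, 18), (19, 10), (19, 13), (20, 0)}; affine count = 17; |E(F_23)| = 18.

Discriminant check: Δ ∝ 4a³ + 27b² = 4·1³ + 27·7² = 4·1 + 27·49 ≡ 16 (mod 23). Nonzero ⇒ E is nonsingular.
For each x ∈ F_23, compute rhs = x³ + 1·x + 7 mod 23, then count y ∈ F_23 with y² ≡ rhs.
  x = 0: rhs = 7, matching y values: none (0 points).
  x = 1: rhs = 9, matching y values: 3, 20 (2 points).
  x = 2: rhs = 17, matching y values: none (0 points).
  x = 3: rhs = 14, matching y values: none (0 points).
  x = 4: rhs = 6, matching y values: 11, 12 (2 points).
  x = 5: rhs = 22, matching y values: none (0 points).
  x = 6: rhs = 22, matching y values: none (0 points).
  x = 7: rhs = 12, matching y values: 9, 14 (2 points).
  x = 8: rhs = 21, matching y values: none (0 points).
  x = 9: rhs = 9, matching y values: 3, 20 (2 points).
  x = 10: rhs = 5, matching y values: none (0 points).
  x = 11: rhs = 15, matching y values: none (0 points).
  x = 12: rhs = 22, matching y values: none (0 points).
  x = 13: rhs = 9, matching y values: 3, 20 (2 points).
  x = 14: rhs = 5, matching y values: none (0 points).
  x = 15: rhs = 16, matching y values: 4, 19 (2 points).
  x = 16: rhs = 2, matching y values: 5, 18 (2 points).
  x = 17: rhs = 15, matching y values: none (0 points).
  x = 18: rhs = 15, matching y values: none (0 points).
  x = 19: rhs = 8, matching y values: 10, 13 (2 points).
  x = 20: rhs = 0, matching y values: 0 (1 points).
  x = 21: rhs = 20, matching y values: none (0 points).
  x = 22: rhs = 5, matching y values: none (0 points).
Total affine count: 17.
Full point count |E(F_23)| = 17 + 1 = 18.
Hasse bound: |18 − (23+1)| = |-6| = 6 ≤ 2√23 ≈ 9.5917 ✓.


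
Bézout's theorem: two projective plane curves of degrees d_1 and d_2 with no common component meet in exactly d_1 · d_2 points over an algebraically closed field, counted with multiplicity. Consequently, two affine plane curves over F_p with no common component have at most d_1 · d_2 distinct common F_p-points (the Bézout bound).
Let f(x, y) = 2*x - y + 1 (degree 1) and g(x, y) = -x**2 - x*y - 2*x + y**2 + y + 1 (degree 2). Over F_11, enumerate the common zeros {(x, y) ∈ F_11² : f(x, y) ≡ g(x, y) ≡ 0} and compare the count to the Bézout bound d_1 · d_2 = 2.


Common zeros: ∅; count = 0; Bézout bound = 2.

deg(f) = 1, deg(g) = 2, so Bézout bound = 2.
Scan x ∈ F_11. For each x, list the y ∈ F_11 with f(x, y) ≡ 0 and those with g(x, y) ≡ 0 (mod 11); the common zeros in that column are the intersection.
  x = 0: f ≡ 0 at y ∈ {1}; g ≡ 0 at y ∈ ∅; common: ∅.
  x = 1: f ≡ 0 at y ∈ {3}; g ≡ 0 at y ∈ ∅; common: ∅.
  x = 2: f ≡ 0 at y ∈ {5}; g ≡ 0 at y ∈ ∅; common: ∅.
  x = 3: f ≡ 0 at y ∈ {7}; g ≡ 0 at y ∈ {3, 10}; common: ∅.
  x = 4: f ≡ 0 at y ∈ {9}; g ≡ 0 at y ∈ ∅; common: ∅.
  x = 5: f ≡ 0 at y ∈ {0}; g ≡ 0 at y ∈ {6, 9}; common: ∅.
  x = 6: f ≡ 0 at y ∈ {2}; g ≡ 0 at y ∈ {7, 9}; common: ∅.
  x = 7: f ≡ 0 at y ∈ {4}; g ≡ 0 at y ∈ {7, 10}; common: ∅.
  x = 8: f ≡ 0 at y ∈ {6}; g ≡ 0 at y ∈ ∅; common: ∅.
  x = 9: f ≡ 0 at y ∈ {8}; g ≡ 0 at y ∈ {2, 6}; common: ∅.
  x = 10: f ≡ 0 at y ∈ {10}; g ≡ 0 at y ∈ ∅; common: ∅.
Collecting: common zeros = ∅, so the count is 0.
Comparison with the Bézout bound: 0 ≤ 2 = deg(f)·deg(g), as expected for curves with no common component (the affine F_11-count falls short of the bound because intersections may lie at infinity, over extension fields, or carry multiplicity).


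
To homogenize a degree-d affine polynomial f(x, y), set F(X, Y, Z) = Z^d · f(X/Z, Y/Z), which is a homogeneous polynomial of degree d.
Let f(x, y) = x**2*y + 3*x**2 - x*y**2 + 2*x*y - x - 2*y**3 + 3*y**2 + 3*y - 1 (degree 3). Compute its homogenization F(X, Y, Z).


F(X, Y, Z) = X**2*Y + 3*X**2*Z - X*Y**2 + 2*X*Y*Z - X*Z**2 - 2*Y**3 + 3*Y**2*Z + 3*Y*Z**2 - Z**3

deg(f) = 3.
Substitute x = X/Z, y = Y/Z into f, then multiply by Z^3.
  monomial 1·x^2·y^1 ↦ 1·X^2·Y^1·Z^0.
  monomial 3·x^2·y^0 ↦ 3·X^2·Y^0·Z^1.
  monomial -1·x^1·y^2 ↦ -1·X^1·Y^2·Z^0.
  monomial 2·x^1·y^1 ↦ 2·X^1·Y^1·Z^1.
  monomial -1·x^1·y^0 ↦ -1·X^1·Y^0·Z^2.
  monomial -2·x^0·y^3 ↦ -2·X^0·Y^3·Z^0.
  monomial 3·x^0·y^2 ↦ 3·X^0·Y^2·Z^1.
  monomial 3·x^0·y^1 ↦ 3·X^0·Y^1·Z^2.
  monomial -1·x^0·y^0 ↦ -1·X^0·Y^0·Z^3.
Collecting: F(X, Y, Z) = X**2*Y + 3*X**2*Z - X*Y**2 + 2*X*Y*Z - X*Z**2 - 2*Y**3 + 3*Y**2*Z + 3*Y*Z**2 - Z**3.


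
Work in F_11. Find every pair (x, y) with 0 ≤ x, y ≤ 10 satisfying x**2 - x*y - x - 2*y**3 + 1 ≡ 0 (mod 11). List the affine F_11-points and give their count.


Affine F_11-points: {(0, 8), (4, 2), (6, 4), (7, 5), (9, 8), (10, 2), (10, 4), (10, 5)}; count = 8.

For each of the 121 pairs (x, y) ∈ F_11², evaluate f(x, y) mod 11. Record the zeros.
  x = 0: [0↦1, 1↦10, 2↦7, 3↦2, 4↦5, 5↦4, 6↦9, 7↦8, 8↦0, 9↦6, 10↦3]  zeros at y ∈ {8}
  x = 1: [0↦1, 1↦9, 2↦5, 3↦10, 4↦1, 5↦10, 6↦3, 7↦1, 8↦3, 9↦8, 10↦4]  zeros at y ∈ ∅
  x = 2: [0↦3, 1↦10, 2↦5, 3↦9, 4↦10, 5↦7, 6↦10, 7↦7, 8↦8, 9↦1, 10↦7]  zeros at y ∈ ∅
  x = 3: [0↦7, 1↦2, 2↦7, 3↦10, 4↦10, 5↦6, 6↦8, 7↦4, 8↦4, 9↦7, 10↦1]  zeros at y ∈ ∅
  x = 4: [0↦2, 1↦7, 2↦0, 3↦2, 4↦1, 5↦7, 6↦8, 7↦3, 8↦2, 9↦4, 10↦8]  zeros at y ∈ {2}
  x = 5: [0↦10, 1↦3, 2↦6, 3↦7, 4↦5, 5↦10, 6↦10, 7↦4, 8↦2, 9↦3, 10↦6]  zeros at y ∈ ∅
  x = 6: [0↦9, 1↦1, 2↦3, 3↦3, 4↦0, 5↦4, 6↦3, 7↦7, 8↦4, 9↦4, 10↦6]  zeros at y ∈ {4}
  x = 7: [0↦10, 1↦1, 2↦2, 3↦1, 4↦8, 5↦0, 6↦9, 7↦1, 8↦8, 9↦7, 10↦8]  zeros at y ∈ {5}
  x = 8: [0↦2, 1↦3, 2↦3, 3↦1, 4↦7, 5↦9, 6↦6, 7↦8, 8↦3, 9↦1, 10↦1]  zeros at y ∈ ∅
  x = 9: [0↦7, 1↦7, 2↦6, 3↦3, 4↦8, 5↦9, 6↦5, 7↦6, 8↦0, 9↦8, 10↦7]  zeros at y ∈ {8}
  x = 10: [0↦3, 1↦2, 2↦0, 3↦7, 4↦0, 5↦0, 6↦6, 7↦6, 8↦10, 9↦6, 10↦4]  zeros at y ∈ {2, 4, 5}
Collecting zeros: affine points = {(0, 8), (4, 2), (6, 4), (7, 5), (9, 8), (10, 2), (10, 4), (10, 5)}.
Total count |C(F_11)_aff| = 8.


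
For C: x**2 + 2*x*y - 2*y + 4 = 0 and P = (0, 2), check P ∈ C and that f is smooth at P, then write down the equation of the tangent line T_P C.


Tangent line at P: 4*x - 2*y + 4 = 0.

Step 1: f(0, 2) = 0, so P lies on C.
Step 2: partial derivatives
  f_x(x, y) = 2*x + 2*y, f_y(x, y) = 2*x - 2.
  f_x(P) = 4, f_y(P) = -2 (gradient nonzero, so P is smooth).
Step 3: tangent line at P: 4·(x − 0) + -2·(y − 2) = 0.
Expanding: 4*x - 2*y + 4 = 0.


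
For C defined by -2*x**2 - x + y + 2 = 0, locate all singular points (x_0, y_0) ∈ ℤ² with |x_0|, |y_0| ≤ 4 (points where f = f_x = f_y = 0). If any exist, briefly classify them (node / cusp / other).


No singular points in the scanned grid; C is smooth there.

Compute partial derivatives:
  f_x = -4*x - 1.
  f_y = 1.
f_y = 1 is a nonzero constant, so f_y never vanishes: no point (x, y) can satisfy f = f_x = f_y = 0. In particular no (x, y) ∈ {−4, ..., 4}² is singular; the curve is smooth.


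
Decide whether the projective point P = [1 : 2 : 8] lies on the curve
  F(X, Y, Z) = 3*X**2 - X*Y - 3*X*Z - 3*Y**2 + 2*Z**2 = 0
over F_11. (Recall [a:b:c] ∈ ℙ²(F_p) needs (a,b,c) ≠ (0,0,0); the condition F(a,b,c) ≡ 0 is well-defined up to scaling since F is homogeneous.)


F(1,2,8) ≡ 5 (mod 11); P is NOT on the curve.

Evaluate F(1, 2, 8) term-by-term (mod 11).
  3*X**2 ↦ 3·1·1·1 = 3
  -X*Y ↦ -1·1·2·1 = -2
  -3*X*Z ↦ -3·1·1·8 = -24
  -3*Y**2 ↦ -3·1·4·1 = -12
  2*Z**2 ↦ 2·1·1·64 = 128
Sum: F(1, 2, 8) = (3) + (-2) + (-24) + (-12) + (128) = 93.
Reducing mod 11: 93 ≡ 5 (mod 11).
Since F(a, b, c) ≡ 5 ≠ 0 (mod 11), P does NOT lie on the curve.


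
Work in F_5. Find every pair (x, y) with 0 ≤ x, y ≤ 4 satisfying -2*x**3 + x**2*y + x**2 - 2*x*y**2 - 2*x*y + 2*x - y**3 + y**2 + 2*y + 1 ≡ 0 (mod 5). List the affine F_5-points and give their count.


Affine F_5-points: {(2, 3), (3, 3)}; count = 2.

For each of the 25 pairs (x, y) ∈ F_5², evaluate f(x, y) mod 5. Record the zeros.
  x = 0: [0↦1, 1↦3, 2↦1, 3↦4, 4↦1]  zeros at y ∈ ∅
  x = 1: [0↦2, 1↦1, 2↦2, 3↦4, 4↦1]  zeros at y ∈ ∅
  x = 2: [0↦3, 1↦1, 2↦2, 3↦0, 4↦4]  zeros at y ∈ {3}
  x = 3: [0↦2, 1↦1, 2↦4, 3↦0, 4↦3]  zeros at y ∈ {3}
  x = 4: [0↦2, 1↦4, 2↦1, 3↦2, 4↦1]  zeros at y ∈ ∅
Collecting zeros: affine points = {(2, 3), (3, 3)}.
Total count |C(F_5)_aff| = 2.


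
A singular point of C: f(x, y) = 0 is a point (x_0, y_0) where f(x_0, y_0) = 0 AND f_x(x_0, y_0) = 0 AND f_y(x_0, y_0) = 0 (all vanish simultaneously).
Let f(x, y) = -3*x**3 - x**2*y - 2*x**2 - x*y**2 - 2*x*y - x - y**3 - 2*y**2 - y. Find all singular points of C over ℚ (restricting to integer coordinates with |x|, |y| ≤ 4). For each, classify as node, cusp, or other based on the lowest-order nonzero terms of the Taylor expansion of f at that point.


Singular points: {(0, -1)}; classification: node.

Compute partial derivatives:
  f_x = -9*x**2 - 2*x*y - 4*x - y**2 - 2*y - 1.
  f_y = -x**2 - 2*x*y - 2*x - 3*y**2 - 4*y - 1.
Scan x_0 ∈ {−4, ..., 4}. For each x_0, f_y(x_0, y) is a polynomial in y; find its integer roots y ∈ {−4, ..., 4}, then test f_x and f at those candidates.
  x = -4: f_y(-4, y) = -3*y**2 + 4*y - 9; no integer root y with |y| ≤ 4.
  x = -3: f_y(-3, y) = -3*y**2 + 2*y - 4; no integer root y with |y| ≤ 4.
  x = -2: f_y(-2, y) = -3*y**2 - 1; no integer root y with |y| ≤ 4.
  x = -1: f_y(-1, y) = -3*y**2 - 2*y; vanishes at y ∈ {0}. (-1, 0): f_x = -6 ≠ 0.
  x = 0: f_y(0, y) = -3*y**2 - 4*y - 1; vanishes at y ∈ {-1}. (0, -1): f_x = 0, f = 0 — SINGULAR.
  x = 1: f_y(1, y) = -3*y**2 - 6*y - 4; no integer root y with |y| ≤ 4.
  x = 2: f_y(2, y) = -3*y**2 - 8*y - 9; no integer root y with |y| ≤ 4.
  x = 3: f_y(3, y) = -3*y**2 - 10*y - 16; no integer root y with |y| ≤ 4.
  x = 4: f_y(4, y) = -3*y**2 - 12*y - 25; no integer root y with |y| ≤ 4.
Only singular point on the grid: (0, -1).
Classify: substitute x = 0 + u, y = -1 + v and expand: f = -3*u**3 - u**2*v - u**2 - u*v**2 - v**3 + v**2.
No constant or linear terms (consistent with a singular point). Quadratic part: -u**2 + v**2. Cubic part: -3*u**3 - u**2*v - u*v**2 - v**3.
The quadratic part v**2 - u**2 = (v − u)(v + u) splits into two distinct linear factors, so there are two distinct tangent lines y − -1 = ±(x − 0) — this is a node (ordinary double point).
Classification: node.


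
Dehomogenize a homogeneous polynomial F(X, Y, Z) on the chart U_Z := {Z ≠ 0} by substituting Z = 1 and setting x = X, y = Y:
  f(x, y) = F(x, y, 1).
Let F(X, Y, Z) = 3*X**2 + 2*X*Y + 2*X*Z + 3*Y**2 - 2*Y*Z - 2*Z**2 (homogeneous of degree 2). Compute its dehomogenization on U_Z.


f(x, y) = 3*x**2 + 2*x*y + 2*x + 3*y**2 - 2*y - 2

On U_Z we set Z = 1. Each monomial c·X^i·Y^j·Z^k in F becomes c·x^i·y^j·1^k = c·x^i·y^j.
Substituting Z = 1: F(X, Y, 1) = 3*x**2 + 2*x*y + 2*x + 3*y**2 - 2*y - 2.
Note: deg(f) ≤ deg(F) = 2; strict inequality happens when F is divisible by Z (lost terms).


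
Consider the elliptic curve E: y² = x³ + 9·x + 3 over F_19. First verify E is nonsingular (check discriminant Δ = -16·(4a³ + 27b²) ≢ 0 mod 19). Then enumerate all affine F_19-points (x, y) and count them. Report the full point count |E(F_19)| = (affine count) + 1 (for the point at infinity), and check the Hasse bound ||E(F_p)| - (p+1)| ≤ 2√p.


Affine points = {(3, 0), (6, 8), (6, 11), (8, 6), (8, 13), (14, 2), (14, 17), (15, 6), (15, 13), (16, 5), (16, 14)}; affine count = 11; |E(F_19)| = 12.

Discriminant check: Δ ∝ 4a³ + 27b² = 4·9³ + 27·3² = 4·729 + 27·9 ≡ 5 (mod 19). Nonzero ⇒ E is nonsingular.
For each x ∈ F_19, compute rhs = x³ + 9·x + 3 mod 19, then count y ∈ F_19 with y² ≡ rhs.
  x = 0: rhs = 3, matching y values: none (0 points).
  x = 1: rhs = 13, matching y values: none (0 points).
  x = 2: rhs = 10, matching y values: none (0 points).
  x = 3: rhs = 0, matching y values: 0 (1 points).
  x = 4: rhs = 8, matching y values: none (0 points).
  x = 5: rhs = 2, matching y values: none (0 points).
  x = 6: rhs = 7, matching y values: 8, 11 (2 points).
  x = 7: rhs = 10, matching y values: none (0 points).
  x = 8: rhs = 17, matching y values: 6, 13 (2 points).
  x = 9: rhs = 15, matching y values: none (0 points).
  x = 10: rhs = 10, matching y values: none (0 points).
  x = 11: rhs = 8, matching y values: none (0 points).
  x = 12: rhs = 15, matching y values: none (0 points).
  x = 13: rhs = 18, matching y values: none (0 points).
  x = 14: rhs = 4, matching y values: 2, 17 (2 points).
  x = 15: rhs = 17, matching y values: 6, 13 (2 points).
  x = 16: rhs = 6, matching y values: 5, 14 (2 points).
  x = 17: rhs = 15, matching y values: none (0 points).
  x = 18: rhs = 12, matching y values: none (0 points).
Total affine count: 11.
Full point count |E(F_19)| = 11 + 1 = 12.
Hasse bound: |12 − (19+1)| = |-8| = 8 ≤ 2√19 ≈ 8.7178 ✓.


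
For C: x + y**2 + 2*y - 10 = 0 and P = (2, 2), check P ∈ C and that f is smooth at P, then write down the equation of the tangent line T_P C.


Tangent line at P: x + 6*y - 14 = 0.

Step 1: f(2, 2) = 0, so P lies on C.
Step 2: partial derivatives
  f_x(x, y) = 1, f_y(x, y) = 2*y + 2.
  f_x(P) = 1, f_y(P) = 6 (gradient nonzero, so P is smooth).
Step 3: tangent line at P: 1·(x − 2) + 6·(y − 2) = 0.
Expanding: x + 6*y - 14 = 0.


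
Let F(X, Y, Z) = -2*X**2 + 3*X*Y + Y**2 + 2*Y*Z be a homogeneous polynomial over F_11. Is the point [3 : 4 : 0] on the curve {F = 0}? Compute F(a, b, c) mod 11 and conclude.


F(3,4,0) ≡ 1 (mod 11); P is NOT on the curve.

Evaluate F(3, 4, 0) term-by-term (mod 11).
  -2*X**2 ↦ -2·9·1·1 = -18
  3*X*Y ↦ 3·3·4·1 = 36
  Y**2 ↦ 1·1·16·1 = 16
  2*Y*Z ↦ 2·1·4·0 = 0
Sum: F(3, 4, 0) = (-18) + (36) + (16) + (0) = 34.
Reducing mod 11: 34 ≡ 1 (mod 11).
Since F(a, b, c) ≡ 1 ≠ 0 (mod 11), P does NOT lie on the curve.


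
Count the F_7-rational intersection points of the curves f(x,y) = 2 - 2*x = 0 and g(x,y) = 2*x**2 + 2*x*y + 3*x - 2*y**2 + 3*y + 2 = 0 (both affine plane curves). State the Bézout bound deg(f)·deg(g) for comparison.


Common zeros: {(1, 0), (1, 6)}; count = 2; Bézout bound = 2.

deg(f) = 1, deg(g) = 2, so Bézout bound = 2.
Scan x ∈ F_7. For each x, list the y ∈ F_7 with f(x, y) ≡ 0 and those with g(x, y) ≡ 0 (mod 7); the common zeros in that column are the intersection.
  x = 0: f ≡ 0 at y ∈ ∅; g ≡ 0 at y ∈ {2, 3}; common: ∅.
  x = 1: f ≡ 0 at y ∈ {0, 1, 2, 3, 4, 5, 6}; g ≡ 0 at y ∈ {0, 6}; common: {0, 6}.
  x = 2: f ≡ 0 at y ∈ ∅; g ≡ 0 at y ∈ {1, 6}; common: ∅.
  x = 3: f ≡ 0 at y ∈ ∅; g ≡ 0 at y ∈ ∅; common: ∅.
  x = 4: f ≡ 0 at y ∈ ∅; g ≡ 0 at y ∈ ∅; common: ∅.
  x = 5: f ≡ 0 at y ∈ ∅; g ≡ 0 at y ∈ ∅; common: ∅.
  x = 6: f ≡ 0 at y ∈ ∅; g ≡ 0 at y ∈ {1, 3}; common: ∅.
Collecting: common zeros = {(1, 0), (1, 6)}, so the count is 2.
Comparison with the Bézout bound: 2 ≤ 2 = deg(f)·deg(g), as expected for curves with no common component (the bound is attained).


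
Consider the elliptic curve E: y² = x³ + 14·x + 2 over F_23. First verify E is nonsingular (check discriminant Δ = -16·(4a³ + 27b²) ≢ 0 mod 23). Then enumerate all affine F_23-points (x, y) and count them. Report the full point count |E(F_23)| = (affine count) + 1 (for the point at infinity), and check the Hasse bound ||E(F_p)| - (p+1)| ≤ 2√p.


Affine points = {(0, 5), (0, 18), (3, 5), (3, 18), (5, 6), (5, 17), (6, 7), (6, 16), (7, 11), (7, 12), (9, 11), (9, 12), (12, 9), (12, 14), (13, 9), (13, 14), (17, 1), (17, 22), (20, 5), (20, 18), (21, 9), (21, 14)}; affine count = 22; |E(F_23)| = 23.

Discriminant check: Δ ∝ 4a³ + 27b² = 4·14³ + 27·2² = 4·2744 + 27·4 ≡ 21 (mod 23). Nonzero ⇒ E is nonsingular.
For each x ∈ F_23, compute rhs = x³ + 14·x + 2 mod 23, then count y ∈ F_23 with y² ≡ rhs.
  x = 0: rhs = 2, matching y values: 5, 18 (2 points).
  x = 1: rhs = 17, matching y values: none (0 points).
  x = 2: rhs = 15, matching y values: none (0 points).
  x = 3: rhs = 2, matching y values: 5, 18 (2 points).
  x = 4: rhs = 7, matching y values: none (0 points).
  x = 5: rhs = 13, matching y values: 6, 17 (2 points).
  x = 6: rhs = 3, matching y values: 7, 16 (2 points).
  x = 7: rhs = 6, matching y values: 11, 12 (2 points).
  x = 8: rhs = 5, matching y values: none (0 points).
  x = 9: rhs = 6, matching y values: 11, 12 (2 points).
  x = 10: rhs = 15, matching y values: none (0 points).
  x = 11: rhs = 15, matching y values: none (0 points).
  x = 12: rhs = 12, matching y values: 9, 14 (2 points).
  x = 13: rhs = 12, matching y values: 9, 14 (2 points).
  x = 14: rhs = 21, matching y values: none (0 points).
  x = 15: rhs = 22, matching y values: none (0 points).
  x = 16: rhs = 21, matching y values: none (0 points).
  x = 17: rhs = 1, matching y values: 1, 22 (2 points).
  x = 18: rhs = 14, matching y values: none (0 points).
  x = 19: rhs = 20, matching y values: none (0 points).
  x = 20: rhs = 2, matching y values: 5, 18 (2 points).
  x = 21: rhs = 12, matching y values: 9, 14 (2 points).
  x = 22: rhs = 10, matching y values: none (0 points).
Total affine count: 22.
Full point count |E(F_23)| = 22 + 1 = 23.
Hasse bound: |23 − (23+1)| = |-1| = 1 ≤ 2√23 ≈ 9.5917 ✓.


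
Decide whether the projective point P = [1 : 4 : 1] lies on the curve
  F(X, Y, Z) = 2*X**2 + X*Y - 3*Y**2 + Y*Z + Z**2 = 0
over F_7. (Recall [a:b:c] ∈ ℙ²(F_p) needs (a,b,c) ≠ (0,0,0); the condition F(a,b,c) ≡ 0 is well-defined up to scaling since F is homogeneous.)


F(1,4,1) ≡ 5 (mod 7); P is NOT on the curve.

Evaluate F(1, 4, 1) term-by-term (mod 7).
  2*X**2 ↦ 2·1·1·1 = 2
  X*Y ↦ 1·1·4·1 = 4
  -3*Y**2 ↦ -3·1·16·1 = -48
  Y*Z ↦ 1·1·4·1 = 4
  Z**2 ↦ 1·1·1·1 = 1
Sum: F(1, 4, 1) = (2) + (4) + (-48) + (4) + (1) = -37.
Reducing mod 7: -37 ≡ 5 (mod 7).
Since F(a, b, c) ≡ 5 ≠ 0 (mod 7), P does NOT lie on the curve.
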